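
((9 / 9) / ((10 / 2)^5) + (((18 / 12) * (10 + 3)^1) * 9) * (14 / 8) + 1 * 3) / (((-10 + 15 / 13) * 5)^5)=-2878684010969 / 1571372802734375000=-0.00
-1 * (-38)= 38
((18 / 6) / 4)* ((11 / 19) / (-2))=-33 / 152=-0.22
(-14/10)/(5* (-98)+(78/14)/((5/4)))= 49/16994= 0.00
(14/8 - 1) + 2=11/4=2.75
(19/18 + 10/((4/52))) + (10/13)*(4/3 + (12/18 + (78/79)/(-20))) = 2450431/18486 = 132.56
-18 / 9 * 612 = -1224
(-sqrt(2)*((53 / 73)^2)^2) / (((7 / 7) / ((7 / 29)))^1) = -55233367*sqrt(2) / 823548989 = -0.09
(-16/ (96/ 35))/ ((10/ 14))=-49/ 6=-8.17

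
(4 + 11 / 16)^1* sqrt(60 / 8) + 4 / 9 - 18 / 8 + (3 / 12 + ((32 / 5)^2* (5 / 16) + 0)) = 506 / 45 + 75* sqrt(30) / 32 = 24.08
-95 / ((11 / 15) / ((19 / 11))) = -223.76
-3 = -3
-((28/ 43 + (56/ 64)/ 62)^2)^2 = -40532851243053841/ 206919074992685056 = -0.20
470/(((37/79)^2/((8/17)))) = 23466160/23273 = 1008.30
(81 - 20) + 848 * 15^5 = 643950061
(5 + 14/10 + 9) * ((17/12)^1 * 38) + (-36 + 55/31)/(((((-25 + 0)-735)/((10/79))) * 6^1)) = 4629095309/5583720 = 829.03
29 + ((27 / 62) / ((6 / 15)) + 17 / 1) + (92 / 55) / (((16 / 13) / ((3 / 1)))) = 87238 / 1705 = 51.17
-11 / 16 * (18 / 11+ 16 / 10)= -89 / 40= -2.22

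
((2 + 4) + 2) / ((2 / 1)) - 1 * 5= -1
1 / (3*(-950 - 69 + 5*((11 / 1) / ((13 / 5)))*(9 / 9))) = -0.00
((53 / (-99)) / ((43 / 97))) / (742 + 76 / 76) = -5141 / 3162951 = -0.00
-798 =-798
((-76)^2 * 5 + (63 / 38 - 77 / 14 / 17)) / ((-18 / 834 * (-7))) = 432228423 / 2261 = 191166.93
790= 790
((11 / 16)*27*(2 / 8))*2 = 297 / 32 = 9.28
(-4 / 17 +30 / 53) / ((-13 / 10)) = -2980 / 11713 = -0.25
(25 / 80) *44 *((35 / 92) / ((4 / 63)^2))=7640325 / 5888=1297.61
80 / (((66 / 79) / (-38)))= -120080 / 33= -3638.79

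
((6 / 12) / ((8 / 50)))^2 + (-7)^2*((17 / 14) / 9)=9433 / 576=16.38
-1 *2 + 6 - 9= -5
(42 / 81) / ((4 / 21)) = 49 / 18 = 2.72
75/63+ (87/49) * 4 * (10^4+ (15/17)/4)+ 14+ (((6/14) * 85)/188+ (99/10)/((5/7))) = 119216840419/1677900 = 71051.22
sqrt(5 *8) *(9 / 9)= 2 *sqrt(10)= 6.32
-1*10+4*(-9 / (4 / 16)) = -154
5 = 5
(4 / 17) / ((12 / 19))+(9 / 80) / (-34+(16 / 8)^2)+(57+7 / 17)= 2357447 / 40800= 57.78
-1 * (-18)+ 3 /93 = 559 /31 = 18.03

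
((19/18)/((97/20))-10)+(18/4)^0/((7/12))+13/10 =-6.77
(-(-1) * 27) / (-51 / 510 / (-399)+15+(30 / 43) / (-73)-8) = 338164470 / 87555709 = 3.86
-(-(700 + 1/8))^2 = -31371201/64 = -490175.02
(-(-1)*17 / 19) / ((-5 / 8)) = -136 / 95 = -1.43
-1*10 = -10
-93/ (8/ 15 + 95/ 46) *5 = -320850/ 1793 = -178.95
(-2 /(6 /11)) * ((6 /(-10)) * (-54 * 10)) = -1188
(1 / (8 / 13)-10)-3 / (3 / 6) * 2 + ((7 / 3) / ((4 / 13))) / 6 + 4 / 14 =-18.83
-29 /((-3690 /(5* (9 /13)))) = 0.03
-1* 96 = -96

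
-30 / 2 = -15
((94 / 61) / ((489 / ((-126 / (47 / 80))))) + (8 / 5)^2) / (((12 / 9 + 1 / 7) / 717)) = 7051976064 / 7705825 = 915.15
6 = 6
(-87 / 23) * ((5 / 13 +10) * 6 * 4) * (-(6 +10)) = 4510080 / 299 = 15083.88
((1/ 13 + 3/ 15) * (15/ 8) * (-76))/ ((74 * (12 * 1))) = -171/ 3848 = -0.04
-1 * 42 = -42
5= 5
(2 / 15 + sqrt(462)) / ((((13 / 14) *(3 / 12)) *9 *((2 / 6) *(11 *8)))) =0.35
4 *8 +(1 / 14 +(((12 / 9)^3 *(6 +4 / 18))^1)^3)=650956189099 / 200884698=3240.45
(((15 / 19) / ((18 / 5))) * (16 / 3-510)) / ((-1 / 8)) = 151400 / 171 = 885.38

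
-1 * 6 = -6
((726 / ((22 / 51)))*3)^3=128711132649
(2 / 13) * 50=100 / 13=7.69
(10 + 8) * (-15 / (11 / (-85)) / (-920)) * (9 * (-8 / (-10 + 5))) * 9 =-74358 / 253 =-293.91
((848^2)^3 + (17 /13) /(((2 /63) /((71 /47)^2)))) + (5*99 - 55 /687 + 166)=14672391762950184521346937 /39457158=371856274163237618.92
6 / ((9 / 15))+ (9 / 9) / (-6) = 59 / 6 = 9.83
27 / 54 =1 / 2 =0.50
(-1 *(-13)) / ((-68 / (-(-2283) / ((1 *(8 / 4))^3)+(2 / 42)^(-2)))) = -75543 / 544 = -138.87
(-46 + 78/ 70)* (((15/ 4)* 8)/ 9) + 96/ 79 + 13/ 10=-2440453/ 16590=-147.10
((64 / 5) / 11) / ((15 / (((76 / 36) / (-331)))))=-1216 / 2457675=-0.00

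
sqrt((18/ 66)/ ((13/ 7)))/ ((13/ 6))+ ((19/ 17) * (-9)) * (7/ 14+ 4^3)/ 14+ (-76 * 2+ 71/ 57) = -5347631/ 27132+ 6 * sqrt(3003)/ 1859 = -196.92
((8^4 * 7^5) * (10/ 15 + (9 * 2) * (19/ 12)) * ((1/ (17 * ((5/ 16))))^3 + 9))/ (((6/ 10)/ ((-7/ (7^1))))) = -1332720884590592/ 44217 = -30140463726.41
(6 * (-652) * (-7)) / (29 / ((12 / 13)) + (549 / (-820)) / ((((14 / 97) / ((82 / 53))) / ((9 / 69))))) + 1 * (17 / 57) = 199852182629 / 222377349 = 898.71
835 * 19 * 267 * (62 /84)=43771535 /14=3126538.21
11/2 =5.50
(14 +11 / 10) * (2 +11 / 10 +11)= 21291 / 100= 212.91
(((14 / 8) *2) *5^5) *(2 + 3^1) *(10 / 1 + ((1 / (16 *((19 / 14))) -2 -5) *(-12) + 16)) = 454890625 / 76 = 5985402.96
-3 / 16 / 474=-1 / 2528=-0.00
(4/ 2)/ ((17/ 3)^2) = 18/ 289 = 0.06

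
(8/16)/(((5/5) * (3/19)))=19/6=3.17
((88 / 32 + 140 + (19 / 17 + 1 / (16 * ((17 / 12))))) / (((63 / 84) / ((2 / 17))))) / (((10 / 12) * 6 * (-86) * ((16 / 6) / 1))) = -4893 / 248540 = -0.02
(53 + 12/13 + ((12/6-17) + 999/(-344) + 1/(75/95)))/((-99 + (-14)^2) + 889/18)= 7503369/29459300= 0.25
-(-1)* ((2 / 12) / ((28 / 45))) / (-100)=-0.00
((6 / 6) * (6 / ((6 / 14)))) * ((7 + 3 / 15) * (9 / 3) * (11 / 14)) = 1188 / 5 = 237.60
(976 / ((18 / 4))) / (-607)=-1952 / 5463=-0.36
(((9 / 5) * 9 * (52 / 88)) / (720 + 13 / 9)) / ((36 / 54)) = 28431 / 1428460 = 0.02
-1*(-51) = 51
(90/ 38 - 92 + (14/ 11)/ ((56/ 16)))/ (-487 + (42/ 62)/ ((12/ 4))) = 192789/ 1051270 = 0.18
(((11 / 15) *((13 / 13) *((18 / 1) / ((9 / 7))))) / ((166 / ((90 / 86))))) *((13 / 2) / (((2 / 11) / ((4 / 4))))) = 33033 / 14276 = 2.31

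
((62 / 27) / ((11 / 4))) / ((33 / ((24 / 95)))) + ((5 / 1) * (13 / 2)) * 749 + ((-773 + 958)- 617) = 14841968633 / 620730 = 23910.51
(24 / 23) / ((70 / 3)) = 0.04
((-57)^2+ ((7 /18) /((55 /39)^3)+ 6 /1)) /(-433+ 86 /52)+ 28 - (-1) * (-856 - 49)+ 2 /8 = -6600019620999 /7463582500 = -884.30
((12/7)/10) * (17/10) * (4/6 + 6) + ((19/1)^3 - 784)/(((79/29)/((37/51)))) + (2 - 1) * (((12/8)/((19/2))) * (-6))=1445817691/893095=1618.88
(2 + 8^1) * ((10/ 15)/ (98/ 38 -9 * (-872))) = 0.00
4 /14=2 /7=0.29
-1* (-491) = 491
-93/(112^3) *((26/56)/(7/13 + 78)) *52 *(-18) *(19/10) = 34938891/50205102080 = 0.00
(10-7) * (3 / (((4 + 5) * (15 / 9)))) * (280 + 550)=498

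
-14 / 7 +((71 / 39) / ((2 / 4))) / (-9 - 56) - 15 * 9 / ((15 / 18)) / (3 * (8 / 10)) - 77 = -743039 / 5070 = -146.56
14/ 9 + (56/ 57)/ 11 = 3094/ 1881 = 1.64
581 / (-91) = -83 / 13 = -6.38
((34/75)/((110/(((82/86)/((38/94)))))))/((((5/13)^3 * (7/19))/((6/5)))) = 143943046/258671875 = 0.56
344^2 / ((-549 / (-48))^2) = 30294016 / 33489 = 904.60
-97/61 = -1.59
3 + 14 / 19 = 71 / 19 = 3.74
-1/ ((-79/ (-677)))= -677/ 79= -8.57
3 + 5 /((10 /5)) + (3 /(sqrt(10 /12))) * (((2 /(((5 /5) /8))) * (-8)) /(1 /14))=11 /2 - 5376 * sqrt(30) /5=-5883.61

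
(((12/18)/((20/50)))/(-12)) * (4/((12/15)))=-25/36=-0.69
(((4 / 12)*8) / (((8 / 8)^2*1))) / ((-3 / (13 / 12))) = -26 / 27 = -0.96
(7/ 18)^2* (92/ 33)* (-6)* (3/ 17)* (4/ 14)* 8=-5152/ 5049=-1.02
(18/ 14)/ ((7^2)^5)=9/ 1977326743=0.00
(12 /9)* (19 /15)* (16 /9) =1216 /405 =3.00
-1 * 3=-3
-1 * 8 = -8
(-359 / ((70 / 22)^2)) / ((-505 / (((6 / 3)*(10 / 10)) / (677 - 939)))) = -43439 / 81039875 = -0.00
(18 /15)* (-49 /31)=-294 /155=-1.90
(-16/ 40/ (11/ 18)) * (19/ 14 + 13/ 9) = -706/ 385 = -1.83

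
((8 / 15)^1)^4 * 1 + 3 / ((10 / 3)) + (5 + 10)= 1618067 / 101250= 15.98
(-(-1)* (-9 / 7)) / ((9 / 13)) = -13 / 7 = -1.86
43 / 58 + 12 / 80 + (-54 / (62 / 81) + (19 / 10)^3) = -56455409 / 899000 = -62.80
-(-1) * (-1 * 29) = -29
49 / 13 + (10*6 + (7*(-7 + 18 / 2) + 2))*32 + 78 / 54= 285154 / 117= 2437.21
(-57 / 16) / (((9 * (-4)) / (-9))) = -57 / 64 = -0.89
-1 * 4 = -4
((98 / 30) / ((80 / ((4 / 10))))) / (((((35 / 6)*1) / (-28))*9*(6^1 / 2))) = -49 / 16875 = -0.00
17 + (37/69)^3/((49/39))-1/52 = 4772107729/279013644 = 17.10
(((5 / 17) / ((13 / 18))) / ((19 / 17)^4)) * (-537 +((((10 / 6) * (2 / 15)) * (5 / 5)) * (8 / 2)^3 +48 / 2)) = -220544570 / 1694173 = -130.18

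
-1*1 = -1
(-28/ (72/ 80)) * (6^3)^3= -313528320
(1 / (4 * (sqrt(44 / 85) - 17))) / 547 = -1445 / 53651948 - sqrt(935) / 26825974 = -0.00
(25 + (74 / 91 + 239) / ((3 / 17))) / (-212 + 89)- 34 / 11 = -5297662 / 369369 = -14.34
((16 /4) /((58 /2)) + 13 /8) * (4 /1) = 7.05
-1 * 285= -285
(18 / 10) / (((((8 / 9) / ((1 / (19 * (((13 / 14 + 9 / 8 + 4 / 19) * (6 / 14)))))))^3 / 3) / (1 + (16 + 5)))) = 6353046 / 235355285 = 0.03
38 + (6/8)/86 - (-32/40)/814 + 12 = 35008793/700040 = 50.01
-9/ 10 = -0.90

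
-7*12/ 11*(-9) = 756/ 11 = 68.73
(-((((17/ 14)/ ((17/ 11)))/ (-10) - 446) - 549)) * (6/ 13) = 417933/ 910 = 459.27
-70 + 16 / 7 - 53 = -845 / 7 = -120.71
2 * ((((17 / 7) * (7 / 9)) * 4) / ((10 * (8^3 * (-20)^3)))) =-17 / 46080000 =-0.00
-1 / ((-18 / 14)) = 7 / 9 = 0.78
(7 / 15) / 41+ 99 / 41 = 1492 / 615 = 2.43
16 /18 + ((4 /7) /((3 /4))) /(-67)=3704 /4221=0.88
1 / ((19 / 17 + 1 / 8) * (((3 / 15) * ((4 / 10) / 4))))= 6800 / 169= 40.24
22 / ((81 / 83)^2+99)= 75779 / 344286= 0.22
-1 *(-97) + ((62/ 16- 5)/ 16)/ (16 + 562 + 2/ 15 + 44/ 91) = 9806293507/ 101095936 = 97.00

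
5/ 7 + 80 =80.71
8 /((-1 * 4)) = -2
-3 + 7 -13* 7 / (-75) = 5.21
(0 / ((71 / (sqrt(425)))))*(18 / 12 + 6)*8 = 0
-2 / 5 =-0.40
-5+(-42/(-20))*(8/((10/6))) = 127/25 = 5.08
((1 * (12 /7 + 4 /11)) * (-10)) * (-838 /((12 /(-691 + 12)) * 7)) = -32514400 /231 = -140754.98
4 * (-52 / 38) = -104 / 19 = -5.47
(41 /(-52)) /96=-41 /4992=-0.01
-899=-899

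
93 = 93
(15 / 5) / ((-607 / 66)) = -198 / 607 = -0.33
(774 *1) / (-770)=-387 / 385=-1.01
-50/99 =-0.51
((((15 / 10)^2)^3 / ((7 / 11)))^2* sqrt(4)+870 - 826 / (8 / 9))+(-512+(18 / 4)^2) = 9010409 / 100352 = 89.79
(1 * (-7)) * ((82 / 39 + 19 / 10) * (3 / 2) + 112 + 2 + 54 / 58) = -6382943 / 7540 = -846.54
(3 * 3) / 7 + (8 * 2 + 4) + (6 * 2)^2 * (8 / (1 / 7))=56597 / 7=8085.29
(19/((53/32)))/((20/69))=10488/265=39.58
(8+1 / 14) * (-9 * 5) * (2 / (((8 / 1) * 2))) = -5085 / 112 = -45.40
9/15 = 3/5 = 0.60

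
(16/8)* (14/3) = 9.33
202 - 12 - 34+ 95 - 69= 182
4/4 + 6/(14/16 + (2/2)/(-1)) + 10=-37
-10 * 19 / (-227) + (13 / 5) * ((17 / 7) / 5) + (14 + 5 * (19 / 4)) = 6332143 / 158900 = 39.85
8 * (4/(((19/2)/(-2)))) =-128/19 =-6.74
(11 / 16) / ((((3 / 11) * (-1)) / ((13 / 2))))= -1573 / 96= -16.39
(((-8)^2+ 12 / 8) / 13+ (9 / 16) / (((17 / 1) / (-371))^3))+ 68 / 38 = -113384502461 / 19416176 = -5839.69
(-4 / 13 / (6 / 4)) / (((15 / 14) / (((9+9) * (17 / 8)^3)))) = -34391 / 1040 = -33.07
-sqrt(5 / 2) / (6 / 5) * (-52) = 65 * sqrt(10) / 3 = 68.52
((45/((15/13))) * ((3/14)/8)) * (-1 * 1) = -1.04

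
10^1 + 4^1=14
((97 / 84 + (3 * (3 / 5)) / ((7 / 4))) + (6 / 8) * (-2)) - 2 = -79 / 60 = -1.32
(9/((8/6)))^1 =6.75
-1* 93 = -93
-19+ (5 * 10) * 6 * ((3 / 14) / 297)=-4339 / 231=-18.78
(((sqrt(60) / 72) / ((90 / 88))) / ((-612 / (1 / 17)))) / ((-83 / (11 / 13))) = 121 * sqrt(15) / 4546495980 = 0.00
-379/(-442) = 379/442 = 0.86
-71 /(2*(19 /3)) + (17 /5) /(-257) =-274351 /48830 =-5.62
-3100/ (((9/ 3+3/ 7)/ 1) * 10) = -1085/ 12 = -90.42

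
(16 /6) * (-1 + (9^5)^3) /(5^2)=21961720756762.45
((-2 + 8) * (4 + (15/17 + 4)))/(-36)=-151/102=-1.48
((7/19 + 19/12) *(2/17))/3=0.08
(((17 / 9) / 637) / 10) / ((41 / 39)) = 17 / 60270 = 0.00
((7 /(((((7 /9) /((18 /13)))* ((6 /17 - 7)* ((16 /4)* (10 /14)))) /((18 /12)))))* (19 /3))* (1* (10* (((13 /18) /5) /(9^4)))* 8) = -4522 /411885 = -0.01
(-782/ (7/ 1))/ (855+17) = -391/ 3052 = -0.13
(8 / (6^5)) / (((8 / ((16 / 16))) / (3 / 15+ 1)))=1 / 6480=0.00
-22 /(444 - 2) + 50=11039 /221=49.95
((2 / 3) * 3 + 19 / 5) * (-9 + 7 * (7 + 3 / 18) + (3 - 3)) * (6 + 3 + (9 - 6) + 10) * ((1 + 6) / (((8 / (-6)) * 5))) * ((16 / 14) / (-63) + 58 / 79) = -982785089 / 248850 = -3949.31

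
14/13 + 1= 2.08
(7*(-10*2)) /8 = -35 /2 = -17.50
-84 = -84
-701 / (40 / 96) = -8412 / 5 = -1682.40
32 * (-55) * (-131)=230560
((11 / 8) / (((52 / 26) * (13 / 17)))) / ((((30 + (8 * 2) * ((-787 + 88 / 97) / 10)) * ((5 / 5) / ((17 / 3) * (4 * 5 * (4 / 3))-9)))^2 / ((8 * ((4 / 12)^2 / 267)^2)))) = 71955860755075 / 4311895005506037756456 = 0.00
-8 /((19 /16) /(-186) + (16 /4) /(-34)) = 404736 /6275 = 64.50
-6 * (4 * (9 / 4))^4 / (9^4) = -6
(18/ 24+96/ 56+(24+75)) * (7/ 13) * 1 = 2841/ 52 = 54.63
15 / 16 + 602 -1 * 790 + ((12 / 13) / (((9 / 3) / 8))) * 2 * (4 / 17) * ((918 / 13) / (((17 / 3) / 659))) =428681879 / 45968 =9325.66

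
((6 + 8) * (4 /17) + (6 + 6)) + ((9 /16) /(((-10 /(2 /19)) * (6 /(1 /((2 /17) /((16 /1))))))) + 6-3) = 117313 /6460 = 18.16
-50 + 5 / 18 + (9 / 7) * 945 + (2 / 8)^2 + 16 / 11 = 1848203 / 1584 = 1166.79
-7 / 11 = -0.64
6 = 6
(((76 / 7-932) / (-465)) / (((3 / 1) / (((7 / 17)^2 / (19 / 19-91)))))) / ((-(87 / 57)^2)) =0.00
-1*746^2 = -556516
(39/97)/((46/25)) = 975/4462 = 0.22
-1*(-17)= 17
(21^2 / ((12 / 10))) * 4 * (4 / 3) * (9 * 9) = 158760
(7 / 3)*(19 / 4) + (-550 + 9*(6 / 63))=-45197 / 84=-538.06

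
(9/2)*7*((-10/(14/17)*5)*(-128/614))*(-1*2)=-244800/307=-797.39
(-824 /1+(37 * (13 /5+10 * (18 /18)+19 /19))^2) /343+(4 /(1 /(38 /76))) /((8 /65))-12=25384399 /34300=740.07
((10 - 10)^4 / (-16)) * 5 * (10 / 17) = 0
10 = 10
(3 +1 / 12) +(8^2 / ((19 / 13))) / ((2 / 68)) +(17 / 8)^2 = 5459017 / 3648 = 1496.44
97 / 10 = 9.70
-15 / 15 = -1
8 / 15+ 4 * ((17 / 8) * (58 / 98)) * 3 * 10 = 111317 / 735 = 151.45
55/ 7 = 7.86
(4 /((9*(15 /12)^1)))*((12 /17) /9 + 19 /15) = 5488 /11475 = 0.48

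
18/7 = 2.57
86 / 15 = 5.73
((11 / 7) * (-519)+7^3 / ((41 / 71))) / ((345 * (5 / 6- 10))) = 127196 / 1815275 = 0.07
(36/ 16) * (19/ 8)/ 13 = 171/ 416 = 0.41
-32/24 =-4/3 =-1.33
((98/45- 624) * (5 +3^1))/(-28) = 55964/315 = 177.66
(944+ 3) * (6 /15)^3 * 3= 22728 /125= 181.82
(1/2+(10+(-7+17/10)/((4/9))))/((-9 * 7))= 19/840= 0.02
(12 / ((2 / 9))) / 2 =27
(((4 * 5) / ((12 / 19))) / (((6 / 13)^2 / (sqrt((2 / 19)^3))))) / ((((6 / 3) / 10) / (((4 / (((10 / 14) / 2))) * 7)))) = 165620 * sqrt(38) / 513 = 1990.16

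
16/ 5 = 3.20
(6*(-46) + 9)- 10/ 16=-2141/ 8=-267.62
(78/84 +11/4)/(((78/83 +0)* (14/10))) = 42745/15288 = 2.80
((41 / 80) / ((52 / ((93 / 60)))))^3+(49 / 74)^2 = 345705014257724559 / 788448673792000000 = 0.44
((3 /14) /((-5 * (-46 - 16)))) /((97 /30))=9 /42098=0.00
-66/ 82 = -33/ 41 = -0.80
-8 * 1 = -8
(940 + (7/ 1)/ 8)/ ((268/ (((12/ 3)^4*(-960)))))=-57807360/ 67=-862796.42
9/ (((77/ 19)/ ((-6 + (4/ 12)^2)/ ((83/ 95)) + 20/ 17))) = -12.36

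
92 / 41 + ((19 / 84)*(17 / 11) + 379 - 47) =334.59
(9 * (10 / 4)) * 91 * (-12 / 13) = -1890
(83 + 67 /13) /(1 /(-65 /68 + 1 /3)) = -24257 /442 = -54.88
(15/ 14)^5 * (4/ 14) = 759375/ 1882384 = 0.40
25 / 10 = 5 / 2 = 2.50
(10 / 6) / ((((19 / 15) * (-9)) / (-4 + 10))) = -50 / 57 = -0.88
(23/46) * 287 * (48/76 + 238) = 650629/19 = 34243.63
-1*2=-2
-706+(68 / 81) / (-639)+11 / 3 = -36352139 / 51759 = -702.33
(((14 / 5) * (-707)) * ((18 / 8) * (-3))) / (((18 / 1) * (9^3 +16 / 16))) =14847 / 14600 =1.02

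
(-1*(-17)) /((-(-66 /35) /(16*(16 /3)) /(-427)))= -32520320 /99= -328488.08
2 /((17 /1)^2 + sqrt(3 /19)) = 5491 /793448 - sqrt(57) /793448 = 0.01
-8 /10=-4 /5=-0.80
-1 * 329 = -329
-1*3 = -3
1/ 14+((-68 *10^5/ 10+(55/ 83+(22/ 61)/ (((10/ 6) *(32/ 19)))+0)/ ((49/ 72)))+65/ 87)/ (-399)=73387004177656/ 43059220155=1704.33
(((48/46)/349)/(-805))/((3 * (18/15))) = -4/3877041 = -0.00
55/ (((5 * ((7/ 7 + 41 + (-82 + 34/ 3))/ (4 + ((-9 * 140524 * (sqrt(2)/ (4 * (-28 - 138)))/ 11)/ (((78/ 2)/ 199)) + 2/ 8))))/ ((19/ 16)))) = -27801693 * sqrt(2)/ 69056 - 10659/ 5504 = -571.29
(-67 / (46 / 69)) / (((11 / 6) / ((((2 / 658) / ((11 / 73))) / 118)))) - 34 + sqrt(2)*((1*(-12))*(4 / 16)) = -159757727 / 4697462 - 3*sqrt(2) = -38.25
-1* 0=0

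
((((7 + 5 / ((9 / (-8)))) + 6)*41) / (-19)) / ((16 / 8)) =-3157 / 342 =-9.23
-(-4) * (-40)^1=-160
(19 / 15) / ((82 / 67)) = 1273 / 1230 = 1.03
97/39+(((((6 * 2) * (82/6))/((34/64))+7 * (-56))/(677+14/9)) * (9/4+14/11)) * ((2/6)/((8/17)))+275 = 93701551/338052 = 277.18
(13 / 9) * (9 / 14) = 13 / 14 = 0.93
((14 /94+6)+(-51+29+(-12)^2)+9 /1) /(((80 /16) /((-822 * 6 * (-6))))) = 190750032 /235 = 811702.26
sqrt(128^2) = 128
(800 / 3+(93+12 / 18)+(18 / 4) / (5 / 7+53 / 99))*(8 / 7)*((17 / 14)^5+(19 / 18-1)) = 24673098017875 / 22006951344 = 1121.15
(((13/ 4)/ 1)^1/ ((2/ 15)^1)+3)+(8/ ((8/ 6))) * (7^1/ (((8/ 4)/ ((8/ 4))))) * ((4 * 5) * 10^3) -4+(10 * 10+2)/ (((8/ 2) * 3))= 6720255/ 8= 840031.88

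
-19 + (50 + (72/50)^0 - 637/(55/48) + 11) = -28211/55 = -512.93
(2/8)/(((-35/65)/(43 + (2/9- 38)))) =-611/252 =-2.42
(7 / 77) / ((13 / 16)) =16 / 143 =0.11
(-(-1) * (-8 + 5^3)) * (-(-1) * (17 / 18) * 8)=884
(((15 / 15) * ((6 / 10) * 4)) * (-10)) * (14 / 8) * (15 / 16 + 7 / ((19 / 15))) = -41265 / 152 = -271.48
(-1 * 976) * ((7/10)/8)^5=-1025227/204800000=-0.01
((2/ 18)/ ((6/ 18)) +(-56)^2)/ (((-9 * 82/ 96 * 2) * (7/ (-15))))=376360/ 861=437.12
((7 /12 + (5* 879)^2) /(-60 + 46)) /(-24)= 231792307 /4032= 57488.17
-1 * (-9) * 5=45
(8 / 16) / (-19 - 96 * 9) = -1 / 1766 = -0.00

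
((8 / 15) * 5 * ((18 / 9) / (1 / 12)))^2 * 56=229376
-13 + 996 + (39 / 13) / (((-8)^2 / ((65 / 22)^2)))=30462083 / 30976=983.41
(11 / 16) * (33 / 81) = 0.28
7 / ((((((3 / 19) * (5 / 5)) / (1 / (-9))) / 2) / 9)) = -266 / 3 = -88.67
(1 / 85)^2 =1 / 7225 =0.00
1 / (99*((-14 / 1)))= -1 / 1386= -0.00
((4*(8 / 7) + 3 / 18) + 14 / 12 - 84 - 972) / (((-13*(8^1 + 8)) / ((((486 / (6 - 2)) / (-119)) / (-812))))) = 446553 / 70345184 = 0.01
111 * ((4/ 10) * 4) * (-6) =-5328/ 5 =-1065.60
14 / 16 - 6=-41 / 8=-5.12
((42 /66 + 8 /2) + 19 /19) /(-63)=-62 /693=-0.09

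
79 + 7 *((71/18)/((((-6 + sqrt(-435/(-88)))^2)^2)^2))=1176892361056369836032 *sqrt(9570)/345839459754023248563689049 + 27321432908327727973781712247/345839459754023248563689049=79.00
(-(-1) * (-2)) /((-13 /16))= 32 /13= 2.46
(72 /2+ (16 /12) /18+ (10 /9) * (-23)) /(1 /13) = 3692 /27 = 136.74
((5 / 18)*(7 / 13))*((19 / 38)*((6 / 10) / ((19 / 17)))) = 119 / 2964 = 0.04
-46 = -46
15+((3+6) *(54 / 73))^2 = 316131 / 5329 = 59.32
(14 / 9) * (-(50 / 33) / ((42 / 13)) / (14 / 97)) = -31525 / 6237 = -5.05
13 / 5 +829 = 4158 / 5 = 831.60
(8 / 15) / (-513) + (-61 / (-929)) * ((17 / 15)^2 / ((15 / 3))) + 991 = 177110756384 / 178716375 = 991.02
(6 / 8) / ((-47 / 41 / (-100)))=3075 / 47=65.43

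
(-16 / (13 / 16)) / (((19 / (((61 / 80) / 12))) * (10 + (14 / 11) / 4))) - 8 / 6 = -1126748 / 841035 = -1.34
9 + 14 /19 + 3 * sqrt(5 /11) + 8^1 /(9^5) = 3 * sqrt(55) /11 + 10924217 /1121931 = 11.76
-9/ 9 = -1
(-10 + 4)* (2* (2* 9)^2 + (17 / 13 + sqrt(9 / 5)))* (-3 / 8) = 27* sqrt(5) / 20 + 75969 / 52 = 1463.96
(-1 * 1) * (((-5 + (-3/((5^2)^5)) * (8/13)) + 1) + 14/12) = 2158203269/761718750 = 2.83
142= 142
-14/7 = -2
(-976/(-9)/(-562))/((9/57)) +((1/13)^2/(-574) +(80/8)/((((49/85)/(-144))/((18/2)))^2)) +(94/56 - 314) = 25517950875250159961/504885382092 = 50542067.13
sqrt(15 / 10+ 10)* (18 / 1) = 9* sqrt(46) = 61.04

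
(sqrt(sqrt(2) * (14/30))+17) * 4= 4 * sqrt(105) * 2^(1/4)/15+68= 71.25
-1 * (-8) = 8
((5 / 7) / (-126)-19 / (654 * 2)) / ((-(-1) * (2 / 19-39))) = 73777 / 142091964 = 0.00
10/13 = 0.77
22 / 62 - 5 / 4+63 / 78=-141 / 1612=-0.09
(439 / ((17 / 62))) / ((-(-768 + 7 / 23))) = 626014 / 300169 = 2.09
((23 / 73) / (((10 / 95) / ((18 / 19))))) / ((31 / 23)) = 4761 / 2263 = 2.10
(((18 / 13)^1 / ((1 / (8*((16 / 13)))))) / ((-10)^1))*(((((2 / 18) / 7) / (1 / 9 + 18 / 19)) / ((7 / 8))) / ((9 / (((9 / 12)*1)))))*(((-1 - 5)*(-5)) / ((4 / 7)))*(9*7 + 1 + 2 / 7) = -9849600 / 1498861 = -6.57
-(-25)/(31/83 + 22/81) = 168075/4337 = 38.75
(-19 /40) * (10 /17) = -19 /68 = -0.28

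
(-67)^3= -300763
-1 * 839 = -839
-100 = -100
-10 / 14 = -5 / 7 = -0.71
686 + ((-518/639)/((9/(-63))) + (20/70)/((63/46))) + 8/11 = 79516520/114807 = 692.61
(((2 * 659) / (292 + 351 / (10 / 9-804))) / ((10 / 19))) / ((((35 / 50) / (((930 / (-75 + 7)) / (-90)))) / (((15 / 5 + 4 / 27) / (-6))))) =-7011947815 / 7167445866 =-0.98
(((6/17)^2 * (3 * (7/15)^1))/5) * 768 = 193536/7225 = 26.79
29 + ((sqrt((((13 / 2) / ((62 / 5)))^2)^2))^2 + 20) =11602498049 / 236421376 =49.08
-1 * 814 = -814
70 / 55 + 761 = 8385 / 11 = 762.27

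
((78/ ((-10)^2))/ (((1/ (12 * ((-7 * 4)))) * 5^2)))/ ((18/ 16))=-5824/ 625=-9.32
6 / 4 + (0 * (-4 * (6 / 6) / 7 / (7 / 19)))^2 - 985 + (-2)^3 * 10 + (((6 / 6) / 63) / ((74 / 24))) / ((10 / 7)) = -1180481 / 1110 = -1063.50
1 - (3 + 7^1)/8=-1/4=-0.25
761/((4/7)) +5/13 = 1332.13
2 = 2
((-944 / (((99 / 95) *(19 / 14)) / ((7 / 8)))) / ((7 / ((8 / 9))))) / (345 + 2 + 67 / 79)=-130508 / 612117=-0.21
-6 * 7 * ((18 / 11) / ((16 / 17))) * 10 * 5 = -80325 / 22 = -3651.14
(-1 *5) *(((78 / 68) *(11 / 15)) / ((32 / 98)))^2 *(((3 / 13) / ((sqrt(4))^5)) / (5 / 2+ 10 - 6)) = -871563 / 23674880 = -0.04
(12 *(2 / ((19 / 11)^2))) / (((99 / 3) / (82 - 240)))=-13904 / 361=-38.52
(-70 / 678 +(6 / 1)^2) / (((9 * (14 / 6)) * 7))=12169 / 49833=0.24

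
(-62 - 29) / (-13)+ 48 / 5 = 83 / 5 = 16.60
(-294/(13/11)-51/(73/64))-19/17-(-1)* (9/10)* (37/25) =-1182819961/4033250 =-293.27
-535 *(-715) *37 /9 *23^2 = 7487161825 /9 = 831906869.44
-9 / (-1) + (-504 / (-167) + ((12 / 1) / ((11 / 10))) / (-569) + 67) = 82573724 / 1045253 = 79.00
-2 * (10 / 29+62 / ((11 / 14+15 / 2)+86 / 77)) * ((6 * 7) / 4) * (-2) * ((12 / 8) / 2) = 4589109 / 20996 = 218.57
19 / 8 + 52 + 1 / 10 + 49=4139 / 40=103.48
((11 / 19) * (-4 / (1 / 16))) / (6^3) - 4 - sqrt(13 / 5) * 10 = -2 * sqrt(65) - 2140 / 513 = -20.30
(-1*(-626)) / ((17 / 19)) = 11894 / 17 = 699.65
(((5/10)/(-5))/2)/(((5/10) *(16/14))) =-7/80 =-0.09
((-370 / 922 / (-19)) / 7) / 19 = 185 / 1164947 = 0.00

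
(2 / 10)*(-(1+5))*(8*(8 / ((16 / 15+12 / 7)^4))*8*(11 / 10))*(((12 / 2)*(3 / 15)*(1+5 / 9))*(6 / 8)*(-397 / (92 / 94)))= 4191288230745 / 653159543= 6416.94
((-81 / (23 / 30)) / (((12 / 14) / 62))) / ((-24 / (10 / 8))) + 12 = 150891 / 368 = 410.03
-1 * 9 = -9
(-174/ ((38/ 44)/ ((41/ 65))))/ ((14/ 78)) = -470844/ 665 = -708.04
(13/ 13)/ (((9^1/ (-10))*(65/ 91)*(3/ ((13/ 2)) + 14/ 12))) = -364/ 381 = -0.96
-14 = -14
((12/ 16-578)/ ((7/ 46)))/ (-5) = 53107/ 70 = 758.67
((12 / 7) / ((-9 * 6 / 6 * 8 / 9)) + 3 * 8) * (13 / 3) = 1443 / 14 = 103.07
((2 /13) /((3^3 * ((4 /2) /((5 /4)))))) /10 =1 /2808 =0.00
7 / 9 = 0.78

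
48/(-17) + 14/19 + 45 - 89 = -14886/323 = -46.09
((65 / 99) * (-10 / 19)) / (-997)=650 / 1875357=0.00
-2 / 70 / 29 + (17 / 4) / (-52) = -17463 / 211120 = -0.08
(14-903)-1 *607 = -1496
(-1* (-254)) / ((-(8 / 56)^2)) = -12446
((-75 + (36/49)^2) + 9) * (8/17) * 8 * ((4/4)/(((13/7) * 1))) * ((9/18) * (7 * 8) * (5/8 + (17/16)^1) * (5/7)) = -26114400/5831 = -4478.55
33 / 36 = 11 / 12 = 0.92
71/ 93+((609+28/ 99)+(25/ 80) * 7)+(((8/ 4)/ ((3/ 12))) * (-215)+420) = -33772073/ 49104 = -687.77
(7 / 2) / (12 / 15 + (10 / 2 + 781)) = 5 / 1124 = 0.00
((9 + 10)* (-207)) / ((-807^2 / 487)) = 212819 / 72361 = 2.94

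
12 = 12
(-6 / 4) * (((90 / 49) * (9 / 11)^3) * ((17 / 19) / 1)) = -1673055 / 1239161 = -1.35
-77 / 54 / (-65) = 77 / 3510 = 0.02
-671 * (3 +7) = -6710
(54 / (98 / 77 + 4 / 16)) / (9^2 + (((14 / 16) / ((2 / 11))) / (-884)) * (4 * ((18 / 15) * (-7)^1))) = 7001280 / 16027673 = 0.44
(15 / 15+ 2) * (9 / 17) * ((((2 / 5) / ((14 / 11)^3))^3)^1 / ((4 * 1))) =63664587657 / 21952362208000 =0.00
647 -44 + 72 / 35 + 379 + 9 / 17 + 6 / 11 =6447689 / 6545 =985.13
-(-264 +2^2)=260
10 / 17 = 0.59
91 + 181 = 272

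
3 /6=1 /2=0.50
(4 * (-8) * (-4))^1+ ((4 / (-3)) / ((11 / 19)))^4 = 185160064 / 1185921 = 156.13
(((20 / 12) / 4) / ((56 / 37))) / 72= 185 / 48384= 0.00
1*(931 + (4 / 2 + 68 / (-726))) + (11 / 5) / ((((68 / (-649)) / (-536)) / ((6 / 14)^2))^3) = 1825004385.55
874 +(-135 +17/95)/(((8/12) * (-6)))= 86232/95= 907.71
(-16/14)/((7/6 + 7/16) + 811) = -384/273035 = -0.00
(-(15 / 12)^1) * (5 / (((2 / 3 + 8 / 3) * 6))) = -5 / 16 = -0.31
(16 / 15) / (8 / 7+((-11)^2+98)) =112 / 23115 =0.00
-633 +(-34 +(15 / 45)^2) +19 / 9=-5983 / 9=-664.78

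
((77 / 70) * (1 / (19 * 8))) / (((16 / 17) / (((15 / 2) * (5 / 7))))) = 2805 / 68096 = 0.04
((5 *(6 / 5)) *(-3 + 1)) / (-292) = 3 / 73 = 0.04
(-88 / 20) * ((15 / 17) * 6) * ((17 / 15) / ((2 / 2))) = -132 / 5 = -26.40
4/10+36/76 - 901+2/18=-769513/855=-900.02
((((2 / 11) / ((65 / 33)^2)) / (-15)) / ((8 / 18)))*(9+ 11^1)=-594 / 4225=-0.14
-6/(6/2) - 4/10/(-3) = -28/15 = -1.87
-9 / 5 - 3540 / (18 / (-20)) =58973 / 15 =3931.53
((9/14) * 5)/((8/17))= 765/112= 6.83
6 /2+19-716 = -694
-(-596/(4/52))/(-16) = -1937/4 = -484.25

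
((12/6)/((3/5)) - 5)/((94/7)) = -0.12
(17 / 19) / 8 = 17 / 152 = 0.11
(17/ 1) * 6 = 102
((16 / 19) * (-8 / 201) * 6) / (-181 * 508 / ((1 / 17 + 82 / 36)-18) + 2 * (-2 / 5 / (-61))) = -93559360 / 2731070653319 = -0.00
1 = 1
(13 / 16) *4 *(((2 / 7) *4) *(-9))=-234 / 7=-33.43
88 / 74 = 44 / 37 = 1.19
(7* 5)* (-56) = -1960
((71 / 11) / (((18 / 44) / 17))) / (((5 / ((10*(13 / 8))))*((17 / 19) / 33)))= 192907 / 6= 32151.17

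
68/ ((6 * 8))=17/ 12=1.42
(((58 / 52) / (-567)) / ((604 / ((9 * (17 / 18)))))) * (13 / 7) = -493 / 9589104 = -0.00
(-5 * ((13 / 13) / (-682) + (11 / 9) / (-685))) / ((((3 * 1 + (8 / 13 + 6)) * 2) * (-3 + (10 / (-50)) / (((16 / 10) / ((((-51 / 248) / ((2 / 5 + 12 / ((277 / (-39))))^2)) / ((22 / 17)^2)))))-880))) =-398980908561664 / 416849410706407673625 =-0.00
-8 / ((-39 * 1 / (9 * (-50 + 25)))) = -600 / 13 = -46.15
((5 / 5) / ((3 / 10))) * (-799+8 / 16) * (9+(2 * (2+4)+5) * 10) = -1429315 / 3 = -476438.33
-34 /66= -0.52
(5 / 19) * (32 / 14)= 80 / 133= 0.60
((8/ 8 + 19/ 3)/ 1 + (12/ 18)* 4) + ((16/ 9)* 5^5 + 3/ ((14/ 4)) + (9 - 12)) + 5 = 350810/ 63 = 5568.41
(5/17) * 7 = 2.06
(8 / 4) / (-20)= -1 / 10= -0.10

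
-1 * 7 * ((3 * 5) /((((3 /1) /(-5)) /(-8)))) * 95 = -133000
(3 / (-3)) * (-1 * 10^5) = 100000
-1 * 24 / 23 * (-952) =22848 / 23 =993.39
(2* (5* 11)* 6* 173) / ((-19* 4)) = -28545 / 19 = -1502.37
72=72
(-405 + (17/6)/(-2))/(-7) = 4877/84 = 58.06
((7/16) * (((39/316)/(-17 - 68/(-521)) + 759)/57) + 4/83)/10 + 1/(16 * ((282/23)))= 1245578062469/2102323175040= 0.59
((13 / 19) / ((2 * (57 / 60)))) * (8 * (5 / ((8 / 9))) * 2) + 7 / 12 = 142927 / 4332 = 32.99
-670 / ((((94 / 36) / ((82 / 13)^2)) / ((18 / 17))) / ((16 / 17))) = -23354334720 / 2295527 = -10173.84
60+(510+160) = 730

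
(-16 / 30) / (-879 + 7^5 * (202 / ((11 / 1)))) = -88 / 50780175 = -0.00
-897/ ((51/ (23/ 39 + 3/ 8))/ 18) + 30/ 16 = -41283/ 136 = -303.55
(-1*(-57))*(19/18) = 361/6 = 60.17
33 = 33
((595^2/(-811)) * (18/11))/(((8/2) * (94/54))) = -86028075/838574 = -102.59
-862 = -862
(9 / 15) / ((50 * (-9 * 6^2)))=-1 / 27000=-0.00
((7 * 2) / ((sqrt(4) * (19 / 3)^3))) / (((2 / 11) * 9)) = 231 / 13718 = 0.02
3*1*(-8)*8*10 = -1920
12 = 12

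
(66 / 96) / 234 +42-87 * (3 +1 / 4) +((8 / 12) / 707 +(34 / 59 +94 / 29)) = -1073056304777 / 4529030688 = -236.93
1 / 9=0.11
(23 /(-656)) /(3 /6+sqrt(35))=23 /45592 - 23 *sqrt(35) /22796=-0.01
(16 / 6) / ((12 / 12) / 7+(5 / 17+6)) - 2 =-1822 / 1149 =-1.59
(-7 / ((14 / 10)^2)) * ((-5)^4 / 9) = -15625 / 63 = -248.02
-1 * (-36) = 36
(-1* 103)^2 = 10609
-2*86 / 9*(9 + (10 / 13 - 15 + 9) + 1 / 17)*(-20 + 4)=258688 / 221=1170.53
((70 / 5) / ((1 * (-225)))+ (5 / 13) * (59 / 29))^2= 3732843409 / 7195280625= 0.52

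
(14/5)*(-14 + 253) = 3346/5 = 669.20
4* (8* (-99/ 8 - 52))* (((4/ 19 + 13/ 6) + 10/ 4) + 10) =-1746880/ 57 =-30647.02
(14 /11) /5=14 /55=0.25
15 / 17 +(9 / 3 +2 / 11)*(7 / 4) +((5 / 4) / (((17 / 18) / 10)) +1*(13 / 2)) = 19587 / 748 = 26.19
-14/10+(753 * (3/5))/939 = -1438/1565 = -0.92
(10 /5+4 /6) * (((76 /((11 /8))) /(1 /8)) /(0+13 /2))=77824 /429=181.41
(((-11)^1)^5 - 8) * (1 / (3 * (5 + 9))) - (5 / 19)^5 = -398798160091 / 103996158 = -3834.74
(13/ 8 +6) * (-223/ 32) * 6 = -40809/ 128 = -318.82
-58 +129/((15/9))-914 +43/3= -13204/15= -880.27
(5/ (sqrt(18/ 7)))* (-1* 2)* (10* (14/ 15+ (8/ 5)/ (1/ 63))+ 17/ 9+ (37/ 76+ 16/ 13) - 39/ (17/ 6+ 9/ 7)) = -7779814925* sqrt(14)/ 4614948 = -6307.63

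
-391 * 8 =-3128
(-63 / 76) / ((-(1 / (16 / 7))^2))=576 / 133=4.33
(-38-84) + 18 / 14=-845 / 7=-120.71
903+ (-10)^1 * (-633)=7233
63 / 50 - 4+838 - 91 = 37213 / 50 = 744.26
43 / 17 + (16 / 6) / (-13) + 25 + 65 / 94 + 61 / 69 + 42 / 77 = 154759179 / 5255822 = 29.45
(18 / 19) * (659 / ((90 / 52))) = 34268 / 95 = 360.72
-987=-987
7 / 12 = 0.58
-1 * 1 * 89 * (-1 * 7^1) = 623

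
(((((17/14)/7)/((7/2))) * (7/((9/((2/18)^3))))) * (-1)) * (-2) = 34/321489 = 0.00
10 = 10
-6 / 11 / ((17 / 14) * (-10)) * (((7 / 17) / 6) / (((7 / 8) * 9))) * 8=0.00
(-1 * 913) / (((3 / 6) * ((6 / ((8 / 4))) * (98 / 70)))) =-9130 / 21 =-434.76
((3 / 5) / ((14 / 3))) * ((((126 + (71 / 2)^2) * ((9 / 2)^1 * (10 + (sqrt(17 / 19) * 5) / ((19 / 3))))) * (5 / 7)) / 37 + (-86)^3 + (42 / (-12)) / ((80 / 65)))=-81612.60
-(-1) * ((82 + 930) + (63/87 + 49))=30790/29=1061.72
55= 55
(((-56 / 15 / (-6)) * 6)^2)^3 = 30840979456 / 11390625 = 2707.58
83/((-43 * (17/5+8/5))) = -0.39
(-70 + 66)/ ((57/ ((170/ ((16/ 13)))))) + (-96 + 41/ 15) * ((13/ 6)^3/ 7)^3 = -291427192707313/ 985145172480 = -295.82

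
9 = 9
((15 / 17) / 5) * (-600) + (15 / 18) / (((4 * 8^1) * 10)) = -691183 / 6528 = -105.88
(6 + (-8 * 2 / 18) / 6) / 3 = 158 / 81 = 1.95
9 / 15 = 3 / 5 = 0.60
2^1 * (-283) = -566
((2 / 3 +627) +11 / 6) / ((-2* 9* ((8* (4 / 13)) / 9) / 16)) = -16367 / 8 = -2045.88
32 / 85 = 0.38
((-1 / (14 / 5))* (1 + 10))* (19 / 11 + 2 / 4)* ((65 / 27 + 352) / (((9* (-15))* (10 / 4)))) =66983 / 7290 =9.19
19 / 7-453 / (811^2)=12493528 / 4604047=2.71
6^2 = 36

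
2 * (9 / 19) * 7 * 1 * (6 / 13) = 756 / 247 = 3.06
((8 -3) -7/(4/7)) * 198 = -2871/2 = -1435.50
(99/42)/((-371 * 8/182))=-429/2968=-0.14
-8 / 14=-4 / 7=-0.57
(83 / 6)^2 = 6889 / 36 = 191.36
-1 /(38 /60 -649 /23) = 0.04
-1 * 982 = -982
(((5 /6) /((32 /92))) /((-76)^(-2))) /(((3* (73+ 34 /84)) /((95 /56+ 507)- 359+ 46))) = 151654295 /12332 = 12297.62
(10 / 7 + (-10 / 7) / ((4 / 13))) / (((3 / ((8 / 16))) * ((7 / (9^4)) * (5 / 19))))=-373977 / 196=-1908.05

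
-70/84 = -5/6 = -0.83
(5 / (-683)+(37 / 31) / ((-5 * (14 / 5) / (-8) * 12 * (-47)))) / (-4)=44564 / 20897751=0.00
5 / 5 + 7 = 8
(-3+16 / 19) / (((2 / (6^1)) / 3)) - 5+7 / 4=-1723 / 76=-22.67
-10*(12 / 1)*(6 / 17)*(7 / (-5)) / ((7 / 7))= 1008 / 17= 59.29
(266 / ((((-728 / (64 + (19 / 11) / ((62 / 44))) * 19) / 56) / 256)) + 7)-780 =-7558367 / 403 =-18755.25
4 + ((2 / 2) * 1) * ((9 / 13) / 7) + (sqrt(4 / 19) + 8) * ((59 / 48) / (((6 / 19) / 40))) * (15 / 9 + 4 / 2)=3245 * sqrt(19) / 54 + 11231281 / 2457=4833.07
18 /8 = 9 /4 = 2.25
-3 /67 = -0.04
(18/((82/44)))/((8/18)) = 891/41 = 21.73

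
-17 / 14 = -1.21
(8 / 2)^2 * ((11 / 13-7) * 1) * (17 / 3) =-557.95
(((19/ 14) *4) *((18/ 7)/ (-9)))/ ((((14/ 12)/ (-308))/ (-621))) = -12459744/ 49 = -254280.49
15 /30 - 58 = -115 /2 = -57.50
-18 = -18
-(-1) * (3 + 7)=10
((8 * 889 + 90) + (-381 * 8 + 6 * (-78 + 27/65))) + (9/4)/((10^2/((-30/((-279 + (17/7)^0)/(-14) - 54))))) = 458408281/124280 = 3688.51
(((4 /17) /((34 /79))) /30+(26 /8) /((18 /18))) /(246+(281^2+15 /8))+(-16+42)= 71421171752 /2746963785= 26.00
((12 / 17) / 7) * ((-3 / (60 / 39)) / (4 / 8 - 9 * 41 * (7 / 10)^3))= 23400 / 15001973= 0.00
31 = 31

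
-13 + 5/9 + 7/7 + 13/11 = -1016/99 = -10.26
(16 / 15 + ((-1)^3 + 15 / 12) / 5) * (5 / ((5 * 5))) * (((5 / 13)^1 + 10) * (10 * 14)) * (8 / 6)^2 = 7504 / 13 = 577.23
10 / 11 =0.91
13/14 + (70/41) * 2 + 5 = 9.34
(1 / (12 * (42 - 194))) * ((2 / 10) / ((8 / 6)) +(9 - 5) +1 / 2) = -31 / 12160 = -0.00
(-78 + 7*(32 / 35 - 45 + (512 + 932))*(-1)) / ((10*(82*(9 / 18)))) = -49387 / 2050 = -24.09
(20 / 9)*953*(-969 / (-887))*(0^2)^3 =0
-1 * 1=-1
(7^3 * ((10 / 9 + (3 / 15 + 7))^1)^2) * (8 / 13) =14580.05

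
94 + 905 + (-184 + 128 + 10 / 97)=91481 / 97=943.10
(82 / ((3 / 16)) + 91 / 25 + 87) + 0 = 39598 / 75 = 527.97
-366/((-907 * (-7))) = -366/6349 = -0.06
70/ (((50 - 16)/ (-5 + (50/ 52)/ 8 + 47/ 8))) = 2.05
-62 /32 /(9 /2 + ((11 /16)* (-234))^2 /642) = -26536 /613755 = -0.04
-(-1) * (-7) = -7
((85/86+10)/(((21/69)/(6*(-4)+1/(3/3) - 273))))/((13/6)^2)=-16543440/7267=-2276.52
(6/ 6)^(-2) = 1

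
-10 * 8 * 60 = -4800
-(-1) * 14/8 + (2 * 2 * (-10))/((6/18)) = -473/4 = -118.25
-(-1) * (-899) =-899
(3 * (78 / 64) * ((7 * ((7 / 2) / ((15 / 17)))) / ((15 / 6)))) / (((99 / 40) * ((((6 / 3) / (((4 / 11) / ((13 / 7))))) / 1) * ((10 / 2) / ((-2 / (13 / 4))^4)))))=11941888 / 259191075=0.05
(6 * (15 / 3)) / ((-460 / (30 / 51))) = -15 / 391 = -0.04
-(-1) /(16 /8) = 1 /2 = 0.50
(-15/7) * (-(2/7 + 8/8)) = 135/49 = 2.76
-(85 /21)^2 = -7225 /441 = -16.38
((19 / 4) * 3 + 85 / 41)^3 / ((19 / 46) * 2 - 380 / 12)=-1323714128577 / 9386488832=-141.02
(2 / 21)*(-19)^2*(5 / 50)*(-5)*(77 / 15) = -3971 / 45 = -88.24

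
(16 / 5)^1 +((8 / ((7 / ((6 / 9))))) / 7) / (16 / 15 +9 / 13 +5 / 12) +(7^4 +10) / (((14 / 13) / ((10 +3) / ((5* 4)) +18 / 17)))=3828.94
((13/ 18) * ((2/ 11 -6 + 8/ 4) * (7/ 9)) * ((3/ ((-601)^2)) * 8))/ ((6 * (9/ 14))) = -35672/ 965490273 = -0.00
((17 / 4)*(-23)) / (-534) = 391 / 2136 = 0.18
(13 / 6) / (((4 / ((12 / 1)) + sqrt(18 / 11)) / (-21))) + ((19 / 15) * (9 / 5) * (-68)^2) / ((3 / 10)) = 53080039 / 1510 - 2457 * sqrt(22) / 302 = 35114.18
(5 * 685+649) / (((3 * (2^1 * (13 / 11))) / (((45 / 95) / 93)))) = 22407 / 7657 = 2.93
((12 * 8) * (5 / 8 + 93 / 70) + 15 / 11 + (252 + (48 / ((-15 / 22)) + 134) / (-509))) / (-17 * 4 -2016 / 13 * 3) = -224582163 / 271685876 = -0.83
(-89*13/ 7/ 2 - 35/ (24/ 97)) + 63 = -27065/ 168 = -161.10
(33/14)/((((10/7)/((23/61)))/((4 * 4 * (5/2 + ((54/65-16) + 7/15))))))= -2408054/19825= -121.47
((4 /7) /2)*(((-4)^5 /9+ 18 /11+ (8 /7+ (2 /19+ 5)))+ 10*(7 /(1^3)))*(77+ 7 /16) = -27883813 /35112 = -794.14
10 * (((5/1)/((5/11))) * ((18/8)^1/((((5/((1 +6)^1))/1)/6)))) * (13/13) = 2079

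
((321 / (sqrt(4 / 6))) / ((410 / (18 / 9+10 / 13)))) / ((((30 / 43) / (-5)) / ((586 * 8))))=-97062696 * sqrt(6) / 2665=-89213.54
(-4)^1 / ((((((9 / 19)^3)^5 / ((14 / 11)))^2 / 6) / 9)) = -361371656862802097191358926428503404052768 / 189975190788931875008504682123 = -1902204468710.32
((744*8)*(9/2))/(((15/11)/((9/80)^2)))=248589/1000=248.59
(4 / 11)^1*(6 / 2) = 12 / 11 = 1.09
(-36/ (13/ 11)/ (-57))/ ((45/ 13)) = 44/ 285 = 0.15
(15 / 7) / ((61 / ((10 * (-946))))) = -141900 / 427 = -332.32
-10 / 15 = -2 / 3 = -0.67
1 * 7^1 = 7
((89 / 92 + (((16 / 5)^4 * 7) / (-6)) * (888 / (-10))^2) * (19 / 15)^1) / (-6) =26347150562701 / 129375000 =203649.47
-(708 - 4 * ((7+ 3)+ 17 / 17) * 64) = 2108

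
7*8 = 56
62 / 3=20.67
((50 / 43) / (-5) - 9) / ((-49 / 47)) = 18659 / 2107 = 8.86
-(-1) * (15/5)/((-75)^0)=3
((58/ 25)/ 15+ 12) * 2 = 9116/ 375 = 24.31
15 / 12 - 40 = -155 / 4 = -38.75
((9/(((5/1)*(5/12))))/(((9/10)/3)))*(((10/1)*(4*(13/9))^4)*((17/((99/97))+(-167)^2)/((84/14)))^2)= 223217502782885478400/64304361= 3471265390272.45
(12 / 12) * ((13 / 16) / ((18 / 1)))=13 / 288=0.05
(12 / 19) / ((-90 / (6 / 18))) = -2 / 855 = -0.00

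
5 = 5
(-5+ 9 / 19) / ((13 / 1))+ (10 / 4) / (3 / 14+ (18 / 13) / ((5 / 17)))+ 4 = 4601983 / 1106313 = 4.16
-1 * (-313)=313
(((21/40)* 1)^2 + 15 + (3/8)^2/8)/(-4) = -195753/51200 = -3.82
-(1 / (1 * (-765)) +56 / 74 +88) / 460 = -2512223 / 13020300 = -0.19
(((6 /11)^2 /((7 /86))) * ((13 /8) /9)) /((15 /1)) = 559 /12705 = 0.04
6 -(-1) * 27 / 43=6.63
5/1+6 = 11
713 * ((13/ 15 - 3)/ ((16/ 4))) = -380.27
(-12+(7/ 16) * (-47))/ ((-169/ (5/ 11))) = 2605/ 29744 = 0.09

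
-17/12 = -1.42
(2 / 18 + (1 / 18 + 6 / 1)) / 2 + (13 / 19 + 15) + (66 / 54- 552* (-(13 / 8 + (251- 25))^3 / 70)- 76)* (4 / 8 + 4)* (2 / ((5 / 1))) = 213745013972537 / 1276800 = 167406809.19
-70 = -70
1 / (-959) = -1 / 959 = -0.00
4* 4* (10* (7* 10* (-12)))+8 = -134392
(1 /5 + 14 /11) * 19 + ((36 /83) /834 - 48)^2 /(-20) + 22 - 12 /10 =-486204679448 /7320630295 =-66.42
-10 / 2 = -5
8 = 8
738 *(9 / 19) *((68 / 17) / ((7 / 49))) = 185976 / 19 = 9788.21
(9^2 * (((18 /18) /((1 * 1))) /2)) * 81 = 3280.50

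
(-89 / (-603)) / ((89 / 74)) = 74 / 603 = 0.12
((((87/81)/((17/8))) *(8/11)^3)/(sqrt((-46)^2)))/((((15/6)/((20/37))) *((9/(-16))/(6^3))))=-60817408/173300193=-0.35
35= 35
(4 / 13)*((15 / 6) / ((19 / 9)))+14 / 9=4268 / 2223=1.92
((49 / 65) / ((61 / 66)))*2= 6468 / 3965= 1.63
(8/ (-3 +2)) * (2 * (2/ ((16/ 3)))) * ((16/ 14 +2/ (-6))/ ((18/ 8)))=-136/ 63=-2.16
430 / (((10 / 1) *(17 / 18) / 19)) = 14706 / 17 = 865.06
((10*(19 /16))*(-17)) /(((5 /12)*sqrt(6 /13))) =-323*sqrt(78) /4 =-713.16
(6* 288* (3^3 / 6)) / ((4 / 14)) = 27216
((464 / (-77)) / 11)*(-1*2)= 928 / 847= 1.10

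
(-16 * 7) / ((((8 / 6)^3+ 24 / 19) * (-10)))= 3.08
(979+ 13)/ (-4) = -248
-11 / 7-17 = -130 / 7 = -18.57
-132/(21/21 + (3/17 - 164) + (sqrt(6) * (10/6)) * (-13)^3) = -9317088/34862202289 + 209527890 * sqrt(6)/34862202289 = 0.01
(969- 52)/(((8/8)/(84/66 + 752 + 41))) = 8011829/11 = 728348.09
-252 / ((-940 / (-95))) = -1197 / 47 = -25.47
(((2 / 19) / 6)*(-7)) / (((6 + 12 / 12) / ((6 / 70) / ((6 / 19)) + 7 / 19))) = -851 / 75810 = -0.01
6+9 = 15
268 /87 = 3.08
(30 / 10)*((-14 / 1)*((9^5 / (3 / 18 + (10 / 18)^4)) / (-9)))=516560652 / 491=1052058.35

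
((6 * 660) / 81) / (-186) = -220 / 837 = -0.26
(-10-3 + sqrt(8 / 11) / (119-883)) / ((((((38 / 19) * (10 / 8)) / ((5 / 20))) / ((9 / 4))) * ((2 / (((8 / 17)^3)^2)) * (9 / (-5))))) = 8192 * sqrt(22) / 50713032469 + 212992 / 24137569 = 0.01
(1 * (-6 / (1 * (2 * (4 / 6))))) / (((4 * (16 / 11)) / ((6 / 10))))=-297 / 640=-0.46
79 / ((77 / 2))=158 / 77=2.05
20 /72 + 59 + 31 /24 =4361 /72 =60.57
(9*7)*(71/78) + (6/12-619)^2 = 19895179/52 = 382599.60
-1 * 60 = -60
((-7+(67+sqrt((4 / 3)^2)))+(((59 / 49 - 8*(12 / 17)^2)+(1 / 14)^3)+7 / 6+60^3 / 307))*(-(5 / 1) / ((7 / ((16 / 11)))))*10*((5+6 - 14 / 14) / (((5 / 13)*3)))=-43923507963400 / 639071769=-68730.16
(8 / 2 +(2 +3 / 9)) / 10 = 19 / 30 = 0.63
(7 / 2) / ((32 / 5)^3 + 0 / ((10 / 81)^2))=875 / 65536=0.01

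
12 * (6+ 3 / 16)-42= 129 / 4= 32.25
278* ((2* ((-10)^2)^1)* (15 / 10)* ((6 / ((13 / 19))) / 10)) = 73135.38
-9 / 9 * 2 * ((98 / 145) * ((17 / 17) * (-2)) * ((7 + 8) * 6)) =243.31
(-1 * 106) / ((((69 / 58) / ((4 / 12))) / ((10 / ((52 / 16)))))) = -245920 / 2691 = -91.39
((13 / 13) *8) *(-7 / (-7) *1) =8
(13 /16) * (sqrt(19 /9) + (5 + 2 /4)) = 13 * sqrt(19) /48 + 143 /32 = 5.65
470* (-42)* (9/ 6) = -29610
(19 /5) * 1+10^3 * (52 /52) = 5019 /5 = 1003.80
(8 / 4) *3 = 6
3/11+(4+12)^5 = 11534339/11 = 1048576.27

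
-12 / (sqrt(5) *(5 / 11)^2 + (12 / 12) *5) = -43923 / 18145 + 363 *sqrt(5) / 3629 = -2.20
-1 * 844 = -844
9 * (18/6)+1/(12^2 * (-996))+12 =5593535/143424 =39.00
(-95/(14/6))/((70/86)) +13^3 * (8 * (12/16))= 643467/49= 13131.98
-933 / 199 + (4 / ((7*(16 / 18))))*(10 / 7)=-36762 / 9751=-3.77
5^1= 5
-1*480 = -480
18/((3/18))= 108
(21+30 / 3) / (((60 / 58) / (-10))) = -899 / 3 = -299.67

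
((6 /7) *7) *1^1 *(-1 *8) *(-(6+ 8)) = 672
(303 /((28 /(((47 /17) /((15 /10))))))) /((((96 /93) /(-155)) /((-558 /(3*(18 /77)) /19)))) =125418.98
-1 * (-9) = 9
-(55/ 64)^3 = -166375/ 262144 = -0.63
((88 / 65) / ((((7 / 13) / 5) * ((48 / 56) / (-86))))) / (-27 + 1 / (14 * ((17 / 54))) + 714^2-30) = -56287 / 22747113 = -0.00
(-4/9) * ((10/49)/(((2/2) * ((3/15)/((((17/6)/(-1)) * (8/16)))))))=850/1323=0.64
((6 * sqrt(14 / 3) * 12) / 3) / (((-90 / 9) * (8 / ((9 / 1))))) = -5.83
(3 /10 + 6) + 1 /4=131 /20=6.55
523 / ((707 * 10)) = 523 / 7070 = 0.07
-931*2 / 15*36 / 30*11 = -40964 / 25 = -1638.56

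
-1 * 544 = -544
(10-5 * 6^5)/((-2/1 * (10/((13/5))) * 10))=50531/100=505.31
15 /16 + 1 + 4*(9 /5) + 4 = 1051 /80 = 13.14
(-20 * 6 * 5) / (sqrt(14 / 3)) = -300 * sqrt(42) / 7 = -277.75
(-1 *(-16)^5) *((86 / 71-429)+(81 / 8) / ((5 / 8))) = -153211633664 / 355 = -431582066.66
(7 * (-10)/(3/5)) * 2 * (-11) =7700/3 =2566.67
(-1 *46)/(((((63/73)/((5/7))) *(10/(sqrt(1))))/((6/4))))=-1679/294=-5.71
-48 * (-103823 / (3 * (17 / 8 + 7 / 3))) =39868032 / 107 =372598.43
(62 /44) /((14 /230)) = 3565 /154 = 23.15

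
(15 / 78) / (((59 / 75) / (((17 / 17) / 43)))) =375 / 65962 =0.01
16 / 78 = 8 / 39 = 0.21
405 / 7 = 57.86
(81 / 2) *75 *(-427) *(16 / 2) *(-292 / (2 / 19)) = 28783301400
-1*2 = -2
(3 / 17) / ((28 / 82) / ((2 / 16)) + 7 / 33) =4059 / 67711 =0.06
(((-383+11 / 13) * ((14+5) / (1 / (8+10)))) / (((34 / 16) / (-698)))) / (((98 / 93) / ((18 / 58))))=3970530762624 / 314041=12643351.55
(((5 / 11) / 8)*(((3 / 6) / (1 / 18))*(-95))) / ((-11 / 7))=29925 / 968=30.91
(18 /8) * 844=1899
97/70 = 1.39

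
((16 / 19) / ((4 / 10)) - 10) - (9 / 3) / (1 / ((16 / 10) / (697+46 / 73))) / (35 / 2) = -1336900326 / 169332275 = -7.90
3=3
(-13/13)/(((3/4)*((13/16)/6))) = -128/13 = -9.85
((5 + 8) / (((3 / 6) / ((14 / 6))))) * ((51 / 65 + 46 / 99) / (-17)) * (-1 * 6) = 225092 / 8415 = 26.75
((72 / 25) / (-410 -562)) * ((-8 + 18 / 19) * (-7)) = -1876 / 12825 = -0.15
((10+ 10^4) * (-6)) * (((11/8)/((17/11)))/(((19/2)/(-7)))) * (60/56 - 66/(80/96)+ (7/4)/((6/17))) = -7444460023/2584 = -2880982.98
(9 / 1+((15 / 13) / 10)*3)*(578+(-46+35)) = 137781 / 26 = 5299.27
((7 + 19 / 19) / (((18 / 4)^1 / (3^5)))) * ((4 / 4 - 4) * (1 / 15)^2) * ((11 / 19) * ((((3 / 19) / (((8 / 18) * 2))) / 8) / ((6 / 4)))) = -891 / 18050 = -0.05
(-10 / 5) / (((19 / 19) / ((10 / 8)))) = -5 / 2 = -2.50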